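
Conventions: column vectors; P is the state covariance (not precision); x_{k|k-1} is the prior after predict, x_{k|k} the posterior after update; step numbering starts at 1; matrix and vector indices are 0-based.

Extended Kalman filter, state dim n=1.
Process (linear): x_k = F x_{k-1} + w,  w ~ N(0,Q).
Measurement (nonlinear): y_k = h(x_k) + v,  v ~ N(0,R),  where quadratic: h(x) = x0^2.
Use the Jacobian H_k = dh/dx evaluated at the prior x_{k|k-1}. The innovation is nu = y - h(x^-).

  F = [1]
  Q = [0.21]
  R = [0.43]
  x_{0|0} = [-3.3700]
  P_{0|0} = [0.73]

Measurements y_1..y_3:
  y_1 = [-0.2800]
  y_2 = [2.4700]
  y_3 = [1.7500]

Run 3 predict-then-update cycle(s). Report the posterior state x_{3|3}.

step 1: x^-=[-3.3700]  P^-=[0.9400]  H_jac=[-6.7400]  S=[43.1319]  K=[-0.1469]  nu=[-11.6369]  x^+=[-1.6607]  P^+=[0.0094]
step 2: x^-=[-1.6607]  P^-=[0.2194]  H_jac=[-3.3213]  S=[2.8499]  K=[-0.2557]  nu=[-0.2878]  x^+=[-1.5871]  P^+=[0.0331]
step 3: x^-=[-1.5871]  P^-=[0.2431]  H_jac=[-3.1742]  S=[2.8793]  K=[-0.2680]  nu=[-0.7688]  x^+=[-1.3810]  P^+=[0.0363]

x_post = [-1.3810]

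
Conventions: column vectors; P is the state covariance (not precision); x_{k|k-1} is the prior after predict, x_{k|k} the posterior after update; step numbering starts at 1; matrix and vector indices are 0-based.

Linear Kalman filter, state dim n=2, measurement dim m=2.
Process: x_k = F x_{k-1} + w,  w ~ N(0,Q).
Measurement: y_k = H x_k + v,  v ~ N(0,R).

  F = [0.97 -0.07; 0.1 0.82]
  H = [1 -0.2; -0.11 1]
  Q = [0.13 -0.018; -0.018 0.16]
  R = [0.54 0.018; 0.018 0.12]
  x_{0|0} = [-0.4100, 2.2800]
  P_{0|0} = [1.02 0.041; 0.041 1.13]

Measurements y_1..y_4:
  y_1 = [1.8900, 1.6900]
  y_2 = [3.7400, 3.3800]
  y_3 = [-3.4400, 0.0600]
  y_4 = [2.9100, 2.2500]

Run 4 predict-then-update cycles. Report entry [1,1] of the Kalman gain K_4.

step 1: x^-=[-0.5573, 1.8286]  P^-=[1.0897 0.0484; 0.0484 0.9367]  S=[1.6478 -0.2397; -0.2397 1.0593]  K=[0.6676 0.0836; 0.0451 0.8895]  nu=[2.8130, -0.1999]  x^+=[1.3039, 1.7776]  P^+=[0.3747 0.0633; 0.0633 0.1145]
step 2: x^-=[1.1404, 1.5881]  P^-=[0.4745 0.0616; 0.0616 0.2511]  S=[0.9999 -0.0214; -0.0214 0.3633]  K=[0.4634 0.0533; 0.0259 0.6741]  nu=[2.9172, 1.9174]  x^+=[2.5944, 2.9560]  P^+=[0.2598 0.0433; 0.0433 0.0861]
step 3: x^-=[2.3096, 2.6833]  P^-=[0.3690 0.0364; 0.0364 0.2276]  S=[0.9036 -0.0309; -0.0309 0.3441]  K=[0.4012 0.0239; 0.0122 0.6510]  nu=[-5.2129, -2.3693]  x^+=[0.1618, 1.0775]  P^+=[0.2240 0.0347; 0.0347 0.0822]
step 4: x^-=[0.0815, 0.8997]  P^-=[0.3365 0.0264; 0.0264 0.2232]  S=[0.8748 -0.0367; -0.0367 0.3414]  K=[0.3790 0.0096; 0.0062 0.6458]  nu=[3.0084, 1.3593]  x^+=[1.2346, 1.7962]  P^+=[0.2111 0.0312; 0.0312 0.0810]

K[1,1] = 0.6458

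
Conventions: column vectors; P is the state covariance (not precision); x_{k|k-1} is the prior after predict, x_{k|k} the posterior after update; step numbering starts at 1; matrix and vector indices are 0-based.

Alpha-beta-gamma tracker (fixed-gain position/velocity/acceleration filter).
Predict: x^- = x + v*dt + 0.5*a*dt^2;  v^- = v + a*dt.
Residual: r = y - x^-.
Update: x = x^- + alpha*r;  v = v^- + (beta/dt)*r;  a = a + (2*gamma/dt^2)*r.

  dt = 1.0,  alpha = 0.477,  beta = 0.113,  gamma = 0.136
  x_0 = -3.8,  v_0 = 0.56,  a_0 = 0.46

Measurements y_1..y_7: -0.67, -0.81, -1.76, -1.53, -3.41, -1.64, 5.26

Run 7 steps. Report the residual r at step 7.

step 1: x_pred=-3.0100  r=2.3400  x^+=-1.8938  v^+=1.2844  a^+=1.0965
step 2: x_pred=-0.0612  r=-0.7488  x^+=-0.4184  v^+=2.2963  a^+=0.8928
step 3: x_pred=2.3243  r=-4.0843  x^+=0.3761  v^+=2.7275  a^+=-0.2181
step 4: x_pred=2.9946  r=-4.5246  x^+=0.8364  v^+=1.9981  a^+=-1.4488
step 5: x_pred=2.1101  r=-5.5201  x^+=-0.5230  v^+=-0.0745  a^+=-2.9503
step 6: x_pred=-2.0726  r=0.4326  x^+=-1.8663  v^+=-2.9759  a^+=-2.8326
step 7: x_pred=-6.2584  r=11.5184  x^+=-0.7641  v^+=-4.5069  a^+=0.3004

resid = 11.5184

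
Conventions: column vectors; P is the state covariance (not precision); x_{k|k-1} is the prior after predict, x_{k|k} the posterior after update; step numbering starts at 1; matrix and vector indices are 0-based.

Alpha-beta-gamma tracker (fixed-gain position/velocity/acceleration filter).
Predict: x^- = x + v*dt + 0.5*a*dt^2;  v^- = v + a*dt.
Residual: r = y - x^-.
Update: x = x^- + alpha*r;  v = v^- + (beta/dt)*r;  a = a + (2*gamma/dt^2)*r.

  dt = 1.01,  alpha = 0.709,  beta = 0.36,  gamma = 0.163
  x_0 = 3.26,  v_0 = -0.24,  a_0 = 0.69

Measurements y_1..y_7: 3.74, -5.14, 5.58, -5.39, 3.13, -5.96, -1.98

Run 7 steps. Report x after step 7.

x_post = -2.9637

step 1: x_pred=3.3695  r=0.3705  x^+=3.6322  v^+=0.5889  a^+=0.8084
step 2: x_pred=4.6394  r=-9.7794  x^+=-2.2942  v^+=-2.0803  a^+=-2.3169
step 3: x_pred=-5.5770  r=11.1570  x^+=2.3333  v^+=-0.4436  a^+=1.2487
step 4: x_pred=2.5222  r=-7.9122  x^+=-3.0876  v^+=-2.0026  a^+=-1.2799
step 5: x_pred=-5.7630  r=8.8930  x^+=0.5421  v^+=-0.1255  a^+=1.5621
step 6: x_pred=1.2121  r=-7.1721  x^+=-3.8729  v^+=-1.1042  a^+=-0.7299
step 7: x_pred=-5.3605  r=3.3805  x^+=-2.9637  v^+=-0.6365  a^+=0.3504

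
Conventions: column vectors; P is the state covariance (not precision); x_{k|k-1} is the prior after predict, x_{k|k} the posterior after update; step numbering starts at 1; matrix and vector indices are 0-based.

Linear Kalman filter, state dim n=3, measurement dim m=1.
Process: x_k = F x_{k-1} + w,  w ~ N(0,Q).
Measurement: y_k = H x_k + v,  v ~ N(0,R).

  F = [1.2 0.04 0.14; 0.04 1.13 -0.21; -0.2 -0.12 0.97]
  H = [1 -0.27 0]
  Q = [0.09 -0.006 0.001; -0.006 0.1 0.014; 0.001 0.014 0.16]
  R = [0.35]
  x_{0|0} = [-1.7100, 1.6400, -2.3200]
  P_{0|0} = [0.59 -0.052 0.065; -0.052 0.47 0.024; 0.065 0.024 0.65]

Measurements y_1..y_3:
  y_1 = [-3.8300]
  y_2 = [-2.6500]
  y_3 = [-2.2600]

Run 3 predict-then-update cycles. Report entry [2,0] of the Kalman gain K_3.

K[2,0] = 0.2124

step 1: x^-=[-2.3112, 2.2720, -2.1052]  P^-=[0.9702 -0.0586 0.0277; -0.0586 0.7126 -0.1427; 0.0277 -0.1427 0.7686]  S=[1.4038]  K=[0.7024; -0.1788; 0.0472]  nu=[-0.9054]  x^+=[-2.9471, 2.4339, -2.1479]  P^+=[0.2776 0.1177 -0.0188; 0.1177 0.6677 -0.1309; -0.0188 -0.1309 0.7655]
step 2: x^-=[-3.7399, 3.0834, -1.7861]  P^-=[0.5094 0.1598 -0.0070; 0.1598 1.0599 -0.4101; -0.0070 -0.4101 0.9444]  S=[0.8503]  K=[0.5483; -0.1486; 0.1220]  nu=[1.9224]  x^+=[-2.6859, 2.7978, -1.5516]  P^+=[0.2538 0.2291 -0.0639; 0.2291 1.0411 -0.3947; -0.0639 -0.3947 0.9318]
step 3: x^-=[-3.3284, 3.3800, -1.3037]  P^-=[0.4714 0.2935 -0.0544; 0.2935 1.6800 -0.8196; -0.0544 -0.8196 1.1895]  S=[0.7854]  K=[0.4993; -0.2039; 0.2124]  nu=[1.9810]  x^+=[-2.3392, 2.9761, -0.8828]  P^+=[0.2756 0.3734 -0.1378; 0.3734 1.6473 -0.7856; -0.1378 -0.7856 1.1541]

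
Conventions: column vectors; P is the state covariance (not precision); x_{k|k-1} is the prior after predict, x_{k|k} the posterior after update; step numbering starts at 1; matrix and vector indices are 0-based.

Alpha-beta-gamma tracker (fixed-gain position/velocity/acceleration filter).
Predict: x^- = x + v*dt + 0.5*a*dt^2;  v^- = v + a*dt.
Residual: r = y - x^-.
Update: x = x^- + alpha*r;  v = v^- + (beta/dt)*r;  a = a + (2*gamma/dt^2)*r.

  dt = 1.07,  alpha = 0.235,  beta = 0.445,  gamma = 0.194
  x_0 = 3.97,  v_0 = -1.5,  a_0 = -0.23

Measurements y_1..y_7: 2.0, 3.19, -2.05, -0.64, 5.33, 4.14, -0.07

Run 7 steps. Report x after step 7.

x_post = 8.6548

step 1: x_pred=2.2333  r=-0.2333  x^+=2.1785  v^+=-1.8431  a^+=-0.3091
step 2: x_pred=0.0294  r=3.1606  x^+=0.7721  v^+=-0.8594  a^+=0.7620
step 3: x_pred=0.2888  r=-2.3388  x^+=-0.2608  v^+=-1.0167  a^+=-0.0306
step 4: x_pred=-1.3662  r=0.7262  x^+=-1.1955  v^+=-0.7474  a^+=0.2155
step 5: x_pred=-1.8719  r=7.2019  x^+=-0.1795  v^+=2.4784  a^+=2.6562
step 6: x_pred=3.9930  r=0.1470  x^+=4.0275  v^+=5.3817  a^+=2.7060
step 7: x_pred=11.3350  r=-11.4050  x^+=8.6548  v^+=3.5339  a^+=-1.1590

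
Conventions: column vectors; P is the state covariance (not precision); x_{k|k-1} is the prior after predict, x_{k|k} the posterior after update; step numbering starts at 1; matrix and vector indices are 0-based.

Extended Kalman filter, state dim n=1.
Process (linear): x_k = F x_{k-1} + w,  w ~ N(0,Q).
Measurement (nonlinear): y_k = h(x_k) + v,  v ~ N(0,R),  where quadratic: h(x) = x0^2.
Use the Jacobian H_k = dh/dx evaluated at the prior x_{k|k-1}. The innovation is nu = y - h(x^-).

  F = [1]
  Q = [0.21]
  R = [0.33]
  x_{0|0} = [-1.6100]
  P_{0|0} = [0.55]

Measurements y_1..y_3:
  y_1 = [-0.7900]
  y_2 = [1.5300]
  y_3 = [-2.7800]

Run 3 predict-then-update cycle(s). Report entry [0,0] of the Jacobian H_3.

H_jac[0,0] = -2.2004

step 1: x^-=[-1.6100]  P^-=[0.7600]  H_jac=[-3.2200]  S=[8.2100]  K=[-0.2981]  nu=[-3.3821]  x^+=[-0.6019]  P^+=[0.0305]
step 2: x^-=[-0.6019]  P^-=[0.2405]  H_jac=[-1.2038]  S=[0.6786]  K=[-0.4267]  nu=[1.1677]  x^+=[-1.1002]  P^+=[0.1170]
step 3: x^-=[-1.1002]  P^-=[0.3270]  H_jac=[-2.2004]  S=[1.9131]  K=[-0.3761]  nu=[-3.9904]  x^+=[0.4005]  P^+=[0.0564]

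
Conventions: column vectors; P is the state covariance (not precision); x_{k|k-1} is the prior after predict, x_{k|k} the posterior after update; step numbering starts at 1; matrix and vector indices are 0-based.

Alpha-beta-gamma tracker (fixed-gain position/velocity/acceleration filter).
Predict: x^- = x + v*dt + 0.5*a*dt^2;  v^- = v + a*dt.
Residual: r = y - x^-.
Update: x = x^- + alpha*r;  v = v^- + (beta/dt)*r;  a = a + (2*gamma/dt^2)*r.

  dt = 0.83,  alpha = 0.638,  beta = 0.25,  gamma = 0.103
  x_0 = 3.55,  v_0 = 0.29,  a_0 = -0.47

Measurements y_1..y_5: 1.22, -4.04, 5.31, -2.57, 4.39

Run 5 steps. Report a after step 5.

step 1: x_pred=3.6288  r=-2.4088  x^+=2.0920  v^+=-0.8256  a^+=-1.1903
step 2: x_pred=0.9967  r=-5.0367  x^+=-2.2167  v^+=-3.3307  a^+=-2.6964
step 3: x_pred=-5.9100  r=11.2200  x^+=1.2484  v^+=-2.1892  a^+=0.6587
step 4: x_pred=-0.3418  r=-2.2282  x^+=-1.7634  v^+=-2.3137  a^+=-0.0076
step 5: x_pred=-3.6863  r=8.0763  x^+=1.4664  v^+=0.1126  a^+=2.4074

a_post = 2.4074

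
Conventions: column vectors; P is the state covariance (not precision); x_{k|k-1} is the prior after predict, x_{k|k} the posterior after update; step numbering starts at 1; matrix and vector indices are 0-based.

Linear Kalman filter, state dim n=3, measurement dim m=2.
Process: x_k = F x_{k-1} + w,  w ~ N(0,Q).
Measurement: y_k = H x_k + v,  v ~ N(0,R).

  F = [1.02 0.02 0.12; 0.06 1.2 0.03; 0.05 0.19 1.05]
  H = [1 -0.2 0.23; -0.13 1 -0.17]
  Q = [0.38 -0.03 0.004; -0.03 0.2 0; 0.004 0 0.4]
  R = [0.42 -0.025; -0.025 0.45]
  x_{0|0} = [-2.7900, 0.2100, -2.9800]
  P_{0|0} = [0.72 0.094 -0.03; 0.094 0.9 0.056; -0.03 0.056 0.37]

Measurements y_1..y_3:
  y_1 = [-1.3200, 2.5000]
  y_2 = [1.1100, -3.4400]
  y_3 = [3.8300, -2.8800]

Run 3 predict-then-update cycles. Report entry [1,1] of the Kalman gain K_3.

step 1: x^-=[-3.1992, -0.0048, -3.2286]  P^-=[1.1315 0.1591 0.0792; 0.1591 1.5164 0.2947; 0.0792 0.2947 0.8632]  S=[1.6035 -0.2839; -0.2839 1.8724]  K=[0.7163 0.1078; 0.0915 0.7859; 0.1536 0.0968]  nu=[2.6208, 1.5400]  x^+=[-1.1559, 1.4454, -2.6770]  P^+=[0.3310 0.0579 -0.0924; 0.0579 0.3872 0.1665; -0.0924 0.1665 0.8163]
step 2: x^-=[-1.4714, 1.5849, -2.5940]  P^-=[0.7168 0.0941 0.0443; 0.0941 0.7795 0.3239; 0.0443 0.3239 1.3726]  S=[1.1935 -0.1546; -0.1546 1.1487]  K=[0.6031 0.0754; 0.0925 0.6325; 0.2615 0.1090]  nu=[3.4950, -5.6571]  x^+=[0.2100, -1.6699, -2.2968]  P^+=[0.2902 0.0327 -0.1401; 0.0327 0.3279 0.2429; -0.1401 0.2429 1.2861]
step 3: x^-=[-0.0948, -2.0601, -2.7184]  P^-=[0.6688 0.0702 0.0482; 0.0702 0.6960 0.4169; 0.0482 0.4169 1.9134]  S=[1.1736 -0.1535; -0.1535 1.0548]  K=[0.5752 0.0601; 0.1012 0.5988; 0.3625 0.1337]  nu=[4.1380, -1.2943]  x^+=[2.2076, -2.4162, -1.3915]  P^+=[0.2873 0.0177 -0.1898; 0.0177 0.3244 0.3248; -0.1898 0.3248 1.7552]

K[1,1] = 0.5988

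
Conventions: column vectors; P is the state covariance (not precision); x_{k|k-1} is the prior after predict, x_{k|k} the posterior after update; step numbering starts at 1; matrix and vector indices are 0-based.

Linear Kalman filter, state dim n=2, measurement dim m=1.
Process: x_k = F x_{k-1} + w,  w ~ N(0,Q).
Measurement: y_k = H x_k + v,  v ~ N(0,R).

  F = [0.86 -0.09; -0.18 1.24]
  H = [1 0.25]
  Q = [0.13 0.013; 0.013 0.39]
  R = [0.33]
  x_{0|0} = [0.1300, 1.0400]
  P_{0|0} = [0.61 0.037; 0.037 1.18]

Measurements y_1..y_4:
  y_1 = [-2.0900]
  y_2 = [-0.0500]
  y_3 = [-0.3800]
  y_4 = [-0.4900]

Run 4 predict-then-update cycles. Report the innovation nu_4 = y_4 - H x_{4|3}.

innov = [-0.1797]

step 1: x^-=[0.0182, 1.2662]  P^-=[0.5850 -0.1731; -0.1731 2.2076]  S=[0.9664]  K=[0.5605; 0.3920]  nu=[-2.4247]  x^+=[-1.3410, 0.3157]  P^+=[0.2813 -0.3854; -0.3854 2.0591]
step 2: x^-=[-1.1816, 0.6328]  P^-=[0.4144 -0.6776; -0.6776 3.7372]  S=[0.6392]  K=[0.3833; 0.4016]  nu=[0.9734]  x^+=[-0.8085, 1.0238]  P^+=[0.3205 -0.7760; -0.7760 3.6341]
step 3: x^-=[-0.7875, 1.4150]  P^-=[0.5166 -1.2823; -1.2823 6.3347]  S=[0.6014]  K=[0.3260; 0.5012]  nu=[0.0537]  x^+=[-0.7700, 1.4419]  P^+=[0.4527 -1.3805; -1.3805 6.1836]
step 4: x^-=[-0.7919, 1.9266]  P^-=[0.7286 -2.2417; -2.2417 10.5289]  S=[0.5958]  K=[0.2823; 0.6554]  nu=[-0.1797]  x^+=[-0.8427, 1.8088]  P^+=[0.6811 -2.3519; -2.3519 10.2729]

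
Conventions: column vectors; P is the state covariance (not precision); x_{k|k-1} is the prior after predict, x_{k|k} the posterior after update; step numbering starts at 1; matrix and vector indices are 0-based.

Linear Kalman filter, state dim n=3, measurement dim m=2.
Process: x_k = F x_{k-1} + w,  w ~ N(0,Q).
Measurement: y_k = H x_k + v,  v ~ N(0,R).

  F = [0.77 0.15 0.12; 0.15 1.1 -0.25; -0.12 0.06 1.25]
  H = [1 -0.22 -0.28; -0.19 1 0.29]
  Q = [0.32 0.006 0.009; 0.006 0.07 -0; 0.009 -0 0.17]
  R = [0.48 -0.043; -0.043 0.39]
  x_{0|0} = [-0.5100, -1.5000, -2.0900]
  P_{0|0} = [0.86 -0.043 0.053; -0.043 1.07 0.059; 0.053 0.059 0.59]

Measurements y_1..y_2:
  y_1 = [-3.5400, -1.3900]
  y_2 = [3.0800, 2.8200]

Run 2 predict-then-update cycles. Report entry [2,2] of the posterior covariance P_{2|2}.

P_post[2,2] = 1.6885

step 1: x^-=[-0.8685, -1.2040, -2.6413]  P^-=[0.8645 0.2231 0.0882; 0.2231 1.3703 -0.0322; 0.0882 -0.0322 1.1017]  S=[1.3456 -0.3244; -0.3244 1.7710]  K=[0.6268 0.1625; 0.1339 0.7691; -0.1272 0.1295]  nu=[-3.6759, 0.4150]  x^+=[-3.1050, -1.3770, -2.1199]  P^+=[0.3552 0.0523 0.1779; 0.0523 0.3655 -0.2117; 0.1779 -0.2117 1.0395]
step 2: x^-=[-2.8518, -1.4505, -2.3599]  P^-=[0.5911 0.0706 0.2643; 0.0706 0.7056 -0.5628; 0.2643 -0.5628 1.7148]  S=[0.9913 -0.0920; -0.0920 0.8788]  K=[0.5147 0.0937; 0.1308 0.6156; -0.1061 -0.1428]  nu=[4.9519, 4.4130]  x^+=[0.1101, 1.9138, -3.5155]  P^+=[0.3297 -0.0165 0.3225; -0.0165 0.3704 -0.4795; 0.3225 -0.4795 1.6885]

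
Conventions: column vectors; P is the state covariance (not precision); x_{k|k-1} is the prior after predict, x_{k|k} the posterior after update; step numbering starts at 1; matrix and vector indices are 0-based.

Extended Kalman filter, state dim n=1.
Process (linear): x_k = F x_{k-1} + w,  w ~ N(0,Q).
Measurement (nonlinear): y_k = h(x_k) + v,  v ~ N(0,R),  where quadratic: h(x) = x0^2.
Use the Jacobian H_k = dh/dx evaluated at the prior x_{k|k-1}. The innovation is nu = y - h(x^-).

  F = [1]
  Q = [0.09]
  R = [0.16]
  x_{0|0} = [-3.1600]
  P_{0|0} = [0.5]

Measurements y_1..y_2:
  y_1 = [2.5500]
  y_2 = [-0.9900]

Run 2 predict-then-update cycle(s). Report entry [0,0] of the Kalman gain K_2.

step 1: x^-=[-3.1600]  P^-=[0.5900]  H_jac=[-6.3200]  S=[23.7260]  K=[-0.1572]  nu=[-7.4356]  x^+=[-1.9914]  P^+=[0.0040]
step 2: x^-=[-1.9914]  P^-=[0.0940]  H_jac=[-3.9828]  S=[1.6508]  K=[-0.2267]  nu=[-4.9557]  x^+=[-0.8677]  P^+=[0.0091]

K[0,0] = -0.2267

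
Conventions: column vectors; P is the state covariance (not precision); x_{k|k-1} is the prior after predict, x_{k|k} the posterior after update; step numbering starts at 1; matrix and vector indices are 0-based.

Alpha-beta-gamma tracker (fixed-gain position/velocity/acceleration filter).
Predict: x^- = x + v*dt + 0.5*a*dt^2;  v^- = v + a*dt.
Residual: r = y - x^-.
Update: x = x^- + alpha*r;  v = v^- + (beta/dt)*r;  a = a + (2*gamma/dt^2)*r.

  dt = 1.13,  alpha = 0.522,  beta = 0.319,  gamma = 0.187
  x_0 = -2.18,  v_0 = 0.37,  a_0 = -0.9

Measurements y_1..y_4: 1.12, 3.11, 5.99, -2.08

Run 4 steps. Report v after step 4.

step 1: x_pred=-2.3365  r=3.4565  x^+=-0.5322  v^+=0.3288  a^+=0.1124
step 2: x_pred=-0.0889  r=3.1989  x^+=1.5809  v^+=1.3588  a^+=1.0494
step 3: x_pred=3.7864  r=2.2036  x^+=4.9367  v^+=3.1667  a^+=1.6948
step 4: x_pred=9.5971  r=-11.6771  x^+=3.5016  v^+=1.7854  a^+=-1.7254

v_post = 1.7854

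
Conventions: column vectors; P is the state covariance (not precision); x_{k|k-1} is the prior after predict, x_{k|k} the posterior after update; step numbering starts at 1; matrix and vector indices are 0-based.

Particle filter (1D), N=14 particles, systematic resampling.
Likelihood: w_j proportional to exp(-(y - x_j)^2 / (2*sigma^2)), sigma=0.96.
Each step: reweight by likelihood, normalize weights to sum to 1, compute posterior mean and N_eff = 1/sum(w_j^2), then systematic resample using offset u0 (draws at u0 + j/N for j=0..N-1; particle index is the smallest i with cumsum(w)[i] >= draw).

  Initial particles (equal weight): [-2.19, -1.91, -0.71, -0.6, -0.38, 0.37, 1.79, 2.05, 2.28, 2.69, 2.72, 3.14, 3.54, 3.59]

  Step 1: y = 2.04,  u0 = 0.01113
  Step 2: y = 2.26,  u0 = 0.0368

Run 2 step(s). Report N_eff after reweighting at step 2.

N_eff = 12.6352

step 1: w=[0.0000, 0.0000, 0.0028, 0.0039, 0.0071, 0.0374, 0.1640, 0.1696, 0.1644, 0.1349, 0.1320, 0.0880, 0.0500, 0.0461]  mean=2.3632  Neff=7.5696  idx=[4, 6, 6, 7, 7, 7, 8, 8, 9, 9, 10, 10, 11, 12]
step 2: w=[0.0020, 0.0779, 0.0779, 0.0858, 0.0858, 0.0858, 0.0878, 0.0878, 0.0794, 0.0794, 0.0783, 0.0783, 0.0577, 0.0361]  mean=2.3683  Neff=12.6352  idx=[1, 2, 3, 4, 4, 5, 6, 7, 8, 9, 10, 10, 11, 13]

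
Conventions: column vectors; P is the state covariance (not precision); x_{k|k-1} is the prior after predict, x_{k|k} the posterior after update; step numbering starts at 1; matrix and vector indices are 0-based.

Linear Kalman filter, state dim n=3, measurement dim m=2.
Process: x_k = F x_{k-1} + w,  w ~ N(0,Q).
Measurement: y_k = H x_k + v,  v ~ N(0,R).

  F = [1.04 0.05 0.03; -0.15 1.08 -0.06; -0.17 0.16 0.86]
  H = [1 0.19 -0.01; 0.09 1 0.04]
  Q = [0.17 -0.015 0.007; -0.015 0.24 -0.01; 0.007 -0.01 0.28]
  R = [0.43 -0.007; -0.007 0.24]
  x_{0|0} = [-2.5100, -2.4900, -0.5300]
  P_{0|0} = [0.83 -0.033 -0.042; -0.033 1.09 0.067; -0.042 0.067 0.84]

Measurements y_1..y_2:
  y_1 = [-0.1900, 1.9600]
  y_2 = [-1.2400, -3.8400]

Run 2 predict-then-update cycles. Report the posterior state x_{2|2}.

x_post = [-0.7418, -1.9796, 0.1341]

step 1: x^-=[-2.7508, -2.2809, -0.4275]  P^-=[1.0654 -0.1192 -0.1487; -0.1192 1.5343 0.2296; -0.1487 0.2296 0.9857]  S=[1.5077 0.2524; 0.2524 1.7804]  K=[0.7123 -0.1174; -0.0321 0.8655; -0.1027 0.1582]  nu=[2.9899, 4.5056]  x^+=[-1.1502, 1.5226, -0.0221]  P^+=[0.3182 -0.0603 -0.0368; -0.0603 0.2132 0.0047; -0.0368 0.0047 0.9334]
step 2: x^-=[-1.1208, 1.8182, 0.4202]  P^-=[0.5070 -0.1195 -0.0655; -0.1195 0.5175 0.0080; -0.0655 0.0080 1.0003]  S=[0.9116 0.0124; 0.0124 0.7418]  K=[0.5335 -0.1121; -0.0326 0.6840; -0.0820 0.0581]  nu=[-0.4605, -5.5742]  x^+=[-0.7418, -1.9796, 0.1341]  P^+=[0.2397 -0.0513 -0.0213; -0.0513 0.1699 -0.0232; -0.0213 -0.0232 0.9918]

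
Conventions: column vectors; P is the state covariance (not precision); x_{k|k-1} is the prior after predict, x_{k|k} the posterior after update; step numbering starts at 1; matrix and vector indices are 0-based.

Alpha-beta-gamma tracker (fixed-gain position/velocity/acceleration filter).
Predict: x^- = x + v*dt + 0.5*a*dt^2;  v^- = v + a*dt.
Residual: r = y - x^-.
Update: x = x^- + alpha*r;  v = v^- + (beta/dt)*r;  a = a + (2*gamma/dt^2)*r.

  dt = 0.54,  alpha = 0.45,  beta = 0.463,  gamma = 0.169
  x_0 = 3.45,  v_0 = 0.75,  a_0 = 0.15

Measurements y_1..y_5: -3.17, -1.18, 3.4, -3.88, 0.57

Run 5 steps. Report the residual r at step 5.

step 1: x_pred=3.8769  r=-7.0469  x^+=0.7058  v^+=-5.2110  a^+=-8.0182
step 2: x_pred=-3.2772  r=2.0972  x^+=-2.3335  v^+=-7.7427  a^+=-5.5872
step 3: x_pred=-7.3291  r=10.7291  x^+=-2.5010  v^+=-1.5605  a^+=6.8492
step 4: x_pred=-2.3451  r=-1.5349  x^+=-3.0358  v^+=0.8220  a^+=5.0700
step 5: x_pred=-1.8527  r=2.4227  x^+=-0.7625  v^+=5.6371  a^+=7.8783

resid = 2.4227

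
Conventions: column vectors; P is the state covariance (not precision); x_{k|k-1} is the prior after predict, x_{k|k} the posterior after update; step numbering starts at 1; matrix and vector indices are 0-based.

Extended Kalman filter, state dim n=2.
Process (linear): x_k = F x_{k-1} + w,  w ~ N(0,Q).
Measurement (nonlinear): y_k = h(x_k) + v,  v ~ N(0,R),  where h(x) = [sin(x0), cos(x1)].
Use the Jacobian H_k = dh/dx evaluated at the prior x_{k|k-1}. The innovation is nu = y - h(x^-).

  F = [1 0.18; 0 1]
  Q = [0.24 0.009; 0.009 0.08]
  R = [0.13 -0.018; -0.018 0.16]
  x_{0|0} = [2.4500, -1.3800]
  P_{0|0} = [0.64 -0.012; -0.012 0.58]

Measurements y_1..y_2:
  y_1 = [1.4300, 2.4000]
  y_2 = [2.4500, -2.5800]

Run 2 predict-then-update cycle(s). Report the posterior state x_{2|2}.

x_post = [2.0147, 1.9174]

step 1: x^-=[2.2016, -1.3800]  P^-=[0.8945 0.1014; 0.1014 0.6600]  H_jac=[-0.5898 0.0000; 0.0000 0.9819]  S=[0.4411 -0.0767; -0.0767 0.7963]  K=[-1.1941 0.0100; 0.0061 0.8144]  nu=[0.6224, 2.2104]  x^+=[1.4804, 0.4239]  P^+=[0.2635 0.0235; 0.0235 0.1326]
step 2: x^-=[1.5567, 0.4239]  P^-=[0.5163 0.0564; 0.0564 0.2126]  H_jac=[0.0141 0.0000; 0.0000 -0.4113]  S=[0.1301 -0.0183; -0.0183 0.1960]  K=[0.0399 -0.1146; -0.0575 -0.4516]  nu=[1.4501, -3.4915]  x^+=[2.0147, 1.9174]  P^+=[0.5133 0.0463; 0.0463 0.1732]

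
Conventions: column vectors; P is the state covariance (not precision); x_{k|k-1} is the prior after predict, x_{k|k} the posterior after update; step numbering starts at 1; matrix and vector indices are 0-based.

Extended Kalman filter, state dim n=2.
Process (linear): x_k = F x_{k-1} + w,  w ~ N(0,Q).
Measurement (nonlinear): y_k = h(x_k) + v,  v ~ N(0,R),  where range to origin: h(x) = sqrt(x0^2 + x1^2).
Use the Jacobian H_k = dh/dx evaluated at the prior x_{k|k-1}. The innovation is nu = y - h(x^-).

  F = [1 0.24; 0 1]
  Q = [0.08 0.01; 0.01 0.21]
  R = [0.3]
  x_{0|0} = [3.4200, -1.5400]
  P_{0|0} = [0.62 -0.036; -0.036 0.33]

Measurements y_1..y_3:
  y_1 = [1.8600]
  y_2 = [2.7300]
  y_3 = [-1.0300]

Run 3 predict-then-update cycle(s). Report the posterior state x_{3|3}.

x_post = [0.4877, -0.5546]

step 1: x^-=[3.0504, -1.5400]  P^-=[0.7017 0.0532; 0.0532 0.5400]  H_jac=[0.8927 -0.4507]  S=[0.9261]  K=[0.6505; -0.2115]  nu=[-1.5571]  x^+=[2.0374, -1.2107]  P^+=[0.3098 0.1806; 0.1806 0.4986]
step 2: x^-=[1.7469, -1.2107]  P^-=[0.5052 0.3103; 0.3103 0.7086]  H_jac=[0.8219 -0.5696]  S=[0.5807]  K=[0.4107; -0.2559]  nu=[0.6046]  x^+=[1.9952, -1.3654]  P^+=[0.4073 0.3713; 0.3713 0.6705]
step 3: x^-=[1.6675, -1.3654]  P^-=[0.7041 0.5422; 0.5422 0.8805]  H_jac=[0.7737 -0.6335]  S=[0.5433]  K=[0.3704; -0.2545]  nu=[-3.1852]  x^+=[0.4877, -0.5546]  P^+=[0.6296 0.5935; 0.5935 0.8453]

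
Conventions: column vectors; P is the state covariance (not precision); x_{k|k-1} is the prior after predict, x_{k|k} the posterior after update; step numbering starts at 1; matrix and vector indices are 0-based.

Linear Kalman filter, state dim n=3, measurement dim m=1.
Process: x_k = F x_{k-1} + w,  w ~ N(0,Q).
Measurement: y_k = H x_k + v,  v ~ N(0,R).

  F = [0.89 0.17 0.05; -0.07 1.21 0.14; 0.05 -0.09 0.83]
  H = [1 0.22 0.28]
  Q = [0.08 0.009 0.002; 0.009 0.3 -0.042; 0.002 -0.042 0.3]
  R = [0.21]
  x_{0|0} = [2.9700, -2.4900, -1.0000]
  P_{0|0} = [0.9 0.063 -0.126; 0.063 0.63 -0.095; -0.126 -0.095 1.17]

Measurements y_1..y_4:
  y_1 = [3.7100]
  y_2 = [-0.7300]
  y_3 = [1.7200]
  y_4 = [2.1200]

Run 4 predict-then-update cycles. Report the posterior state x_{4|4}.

step 1: x^-=[2.1700, -3.3608, -0.4574]  P^-=[0.8203 0.1345 -0.0299; 0.1345 1.2093 -0.0614; -0.0299 -0.0614 1.1165]  S=[1.2112]  K=[0.6947; 0.3166; 0.2223]  nu=[2.4074]  x^+=[3.8426, -2.5987, 0.0777]  P^+=[0.2356 -0.1318 -0.2169; -0.1318 1.0880 -0.1466; -0.2169 -0.1466 1.0567]
step 2: x^-=[2.9820, -3.4026, 0.4905]  P^-=[0.2390 0.0465 -0.1317; 0.0465 1.8917 -0.1816; -0.1317 -0.1816 1.0424]  S=[0.5467]  K=[0.3885; 0.7533; 0.2199]  nu=[-3.1008]  x^+=[1.7772, -5.7384, -0.1915]  P^+=[0.1565 -0.1135 -0.1784; -0.1135 1.5815 -0.2722; -0.1784 -0.2722 1.0160]
step 3: x^-=[0.5966, -7.0946, 0.4464]  P^-=[0.1974 0.1662 -0.1344; 0.1662 2.5666 -0.3651; -0.1344 -0.3651 1.0400]  S=[0.5660]  K=[0.3468; 1.1106; 0.1352]  nu=[2.5592]  x^+=[1.4842, -4.2524, 0.7923]  P^+=[0.1293 -0.0518 -0.1609; -0.0518 1.8684 -0.4501; -0.1609 -0.4501 1.0297]
step 4: x^-=[0.6377, -5.1384, 1.1146]  P^-=[0.2013 0.2799 -0.1551; 0.2799 2.9158 -0.5679; -0.1551 -0.5679 1.0791]  S=[0.6034]  K=[0.3637; 1.2635; 0.0366]  nu=[2.3007]  x^+=[1.4745, -2.2314, 1.1988]  P^+=[0.1215 0.0026 -0.1632; 0.0026 1.9526 -0.5958; -0.1632 -0.5958 1.0783]

x_post = [1.4745, -2.2314, 1.1988]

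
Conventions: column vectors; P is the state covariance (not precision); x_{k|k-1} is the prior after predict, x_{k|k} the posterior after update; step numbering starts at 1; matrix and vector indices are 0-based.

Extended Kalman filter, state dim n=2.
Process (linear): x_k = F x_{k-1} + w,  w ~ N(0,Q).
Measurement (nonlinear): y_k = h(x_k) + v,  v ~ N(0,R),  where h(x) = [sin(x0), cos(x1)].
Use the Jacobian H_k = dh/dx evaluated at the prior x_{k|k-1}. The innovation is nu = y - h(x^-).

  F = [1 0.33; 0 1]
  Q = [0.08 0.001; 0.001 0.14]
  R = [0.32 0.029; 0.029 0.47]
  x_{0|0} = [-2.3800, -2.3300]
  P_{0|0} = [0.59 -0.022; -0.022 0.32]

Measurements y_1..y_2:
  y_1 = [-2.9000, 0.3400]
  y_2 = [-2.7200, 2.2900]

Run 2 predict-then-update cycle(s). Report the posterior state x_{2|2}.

x_post = [-1.2042, -0.4034]

step 1: x^-=[-3.1489, -2.3300]  P^-=[0.6903 0.0846; 0.0846 0.4600]  H_jac=[-1.0000 0.0000; 0.0000 0.7254]  S=[1.0103 -0.0324; -0.0324 0.7120]  K=[-0.6815 0.0552; -0.0688 0.4655]  nu=[-2.9073, 1.0283]  x^+=[-1.1108, -1.6512]  P^+=[0.2165 0.0085; 0.0085 0.2989]
step 2: x^-=[-1.6557, -1.6512]  P^-=[0.3347 0.1081; 0.1081 0.4389]  H_jac=[-0.0848 0.0000; 0.0000 0.9968]  S=[0.3224 0.0199; 0.0199 0.9060]  K=[-0.0955 0.1211; -0.0583 0.4841]  nu=[-1.7236, 2.3703]  x^+=[-1.2042, -0.4034]  P^+=[0.3189 0.0543; 0.0543 0.2266]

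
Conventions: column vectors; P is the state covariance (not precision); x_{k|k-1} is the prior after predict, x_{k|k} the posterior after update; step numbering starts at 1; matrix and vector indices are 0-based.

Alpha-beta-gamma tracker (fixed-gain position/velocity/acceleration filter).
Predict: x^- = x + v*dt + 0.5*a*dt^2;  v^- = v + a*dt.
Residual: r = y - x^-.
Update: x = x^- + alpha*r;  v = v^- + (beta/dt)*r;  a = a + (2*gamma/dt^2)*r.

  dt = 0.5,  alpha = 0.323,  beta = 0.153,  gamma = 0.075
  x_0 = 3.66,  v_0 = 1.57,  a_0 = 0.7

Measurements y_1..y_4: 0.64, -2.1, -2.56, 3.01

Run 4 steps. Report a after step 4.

step 1: x_pred=4.5325  r=-3.8925  x^+=3.2752  v^+=0.7289  a^+=-1.6355
step 2: x_pred=3.4352  r=-5.5352  x^+=1.6474  v^+=-1.7826  a^+=-4.9566
step 3: x_pred=0.1365  r=-2.6965  x^+=-0.7345  v^+=-5.0861  a^+=-6.5745
step 4: x_pred=-4.0993  r=7.1093  x^+=-1.8030  v^+=-6.1979  a^+=-2.3089

a_post = -2.3089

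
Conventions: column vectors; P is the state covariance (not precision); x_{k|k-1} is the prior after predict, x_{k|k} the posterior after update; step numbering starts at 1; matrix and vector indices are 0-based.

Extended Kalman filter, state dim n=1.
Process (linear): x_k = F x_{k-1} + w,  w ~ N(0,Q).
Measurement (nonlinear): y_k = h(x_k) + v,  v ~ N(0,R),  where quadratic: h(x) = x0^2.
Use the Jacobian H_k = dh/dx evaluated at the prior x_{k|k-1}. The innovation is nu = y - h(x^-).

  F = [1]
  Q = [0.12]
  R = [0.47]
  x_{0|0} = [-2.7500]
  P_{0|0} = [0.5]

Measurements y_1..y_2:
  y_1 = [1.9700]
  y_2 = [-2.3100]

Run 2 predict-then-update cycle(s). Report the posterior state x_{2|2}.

x_post = [-0.5592]

step 1: x^-=[-2.7500]  P^-=[0.6200]  H_jac=[-5.5000]  S=[19.2250]  K=[-0.1774]  nu=[-5.5925]  x^+=[-1.7580]  P^+=[0.0152]
step 2: x^-=[-1.7580]  P^-=[0.1352]  H_jac=[-3.5161]  S=[2.1409]  K=[-0.2220]  nu=[-5.4007]  x^+=[-0.5592]  P^+=[0.0297]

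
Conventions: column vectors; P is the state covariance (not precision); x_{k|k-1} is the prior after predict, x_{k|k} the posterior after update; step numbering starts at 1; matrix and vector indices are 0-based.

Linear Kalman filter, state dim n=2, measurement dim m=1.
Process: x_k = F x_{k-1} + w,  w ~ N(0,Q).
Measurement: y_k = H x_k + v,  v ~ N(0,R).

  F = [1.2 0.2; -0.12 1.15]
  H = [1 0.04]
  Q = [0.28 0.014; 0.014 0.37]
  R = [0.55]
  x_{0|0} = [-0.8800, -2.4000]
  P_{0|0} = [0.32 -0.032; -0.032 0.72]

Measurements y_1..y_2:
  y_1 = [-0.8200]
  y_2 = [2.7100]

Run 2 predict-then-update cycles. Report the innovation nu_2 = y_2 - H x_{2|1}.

innov = [4.6098]

step 1: x^-=[-1.5360, -2.6544]  P^-=[0.7542 0.0901; 0.0901 1.3356]  S=[1.3136]  K=[0.5769; 0.1093]  nu=[0.8222]  x^+=[-1.0617, -2.5645]  P^+=[0.3170 0.0073; 0.0073 1.3200]
step 2: x^-=[-1.7869, -2.8218]  P^-=[0.7928 0.2818; 0.2818 2.1182]  S=[1.3687]  K=[0.5875; 0.2678]  nu=[4.6098]  x^+=[0.9212, -1.5873]  P^+=[0.3204 0.0665; 0.0665 2.0200]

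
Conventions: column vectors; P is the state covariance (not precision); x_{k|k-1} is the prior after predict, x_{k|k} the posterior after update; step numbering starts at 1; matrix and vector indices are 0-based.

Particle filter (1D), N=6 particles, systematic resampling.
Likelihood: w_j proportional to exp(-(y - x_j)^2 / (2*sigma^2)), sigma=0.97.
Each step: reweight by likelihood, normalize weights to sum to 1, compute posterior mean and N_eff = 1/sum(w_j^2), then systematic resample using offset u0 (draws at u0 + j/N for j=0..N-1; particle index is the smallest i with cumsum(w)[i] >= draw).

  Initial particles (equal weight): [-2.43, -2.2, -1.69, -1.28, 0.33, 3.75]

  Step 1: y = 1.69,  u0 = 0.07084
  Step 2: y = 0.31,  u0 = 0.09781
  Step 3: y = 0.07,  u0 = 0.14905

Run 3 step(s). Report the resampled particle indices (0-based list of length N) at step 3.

step 1: w=[0.0002, 0.0007, 0.0047, 0.0188, 0.7621, 0.2136]  mean=1.0183  Neff=1.5955  idx=[4, 4, 4, 4, 4, 5]
step 2: w=[0.1999, 0.1999, 0.1999, 0.1999, 0.1999, 0.0004]  mean=0.3313  Neff=5.0037  idx=[0, 1, 2, 2, 3, 4]
step 3: w=[0.1667, 0.1667, 0.1667, 0.1667, 0.1667, 0.1667]  mean=0.3300  Neff=6.0000  idx=[0, 1, 2, 3, 4, 5]

resampled_idx = [0, 1, 2, 3, 4, 5]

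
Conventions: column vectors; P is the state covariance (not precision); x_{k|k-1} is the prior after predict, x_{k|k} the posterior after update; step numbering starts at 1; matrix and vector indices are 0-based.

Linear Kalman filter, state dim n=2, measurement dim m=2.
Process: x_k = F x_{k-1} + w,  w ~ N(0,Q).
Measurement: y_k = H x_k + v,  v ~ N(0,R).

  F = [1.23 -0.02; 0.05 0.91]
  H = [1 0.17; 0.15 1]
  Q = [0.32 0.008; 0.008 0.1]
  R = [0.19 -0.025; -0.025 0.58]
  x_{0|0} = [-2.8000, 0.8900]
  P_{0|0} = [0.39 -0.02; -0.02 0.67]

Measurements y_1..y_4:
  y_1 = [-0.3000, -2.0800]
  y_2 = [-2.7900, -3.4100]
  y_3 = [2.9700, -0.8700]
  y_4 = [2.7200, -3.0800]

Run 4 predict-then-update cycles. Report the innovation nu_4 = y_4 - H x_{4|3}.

innov = [0.8154, -2.3130]

step 1: x^-=[-3.4618, 0.6699]  P^-=[0.9113 -0.0026; -0.0026 0.6540]  S=[1.1193 0.2202; 0.2202 1.2537]  K=[0.8211 -0.0373; -0.0057 0.5223]  nu=[3.0479, -2.2306]  x^+=[-0.8761, -0.5128]  P^+=[0.1684 -0.0674; -0.0674 0.3132]
step 2: x^-=[-1.0673, -0.5104]  P^-=[0.5782 -0.0627; -0.0627 0.3537]  S=[0.7571 0.0575; 0.0575 0.9279]  K=[0.7512 -0.0207; -0.0318 0.3730]  nu=[-1.6359, -2.7395]  x^+=[-2.2395, -1.4802]  P^+=[0.1524 -0.0536; -0.0536 0.2252]
step 3: x^-=[-2.7250, -1.4590]  P^-=[0.5532 -0.0467; -0.0467 0.2820]  S=[0.7355 0.0580; 0.0580 0.8604]  K=[0.7420 -0.0079; -0.0237 0.3212]  nu=[5.9430, 0.9977]  x^+=[1.6770, -1.2792]  P^+=[0.1489 -0.0455; -0.0455 0.1937]
step 4: x^-=[2.0882, -1.0803]  P^-=[0.5476 -0.0372; -0.0372 0.2566]  S=[0.7324 0.0626; 0.0626 0.8378]  K=[0.7392 -0.0016; -0.0170 0.3009]  nu=[0.8154, -2.3130]  x^+=[2.6947, -1.7901]  P^+=[0.1476 -0.0415; -0.0415 0.1812]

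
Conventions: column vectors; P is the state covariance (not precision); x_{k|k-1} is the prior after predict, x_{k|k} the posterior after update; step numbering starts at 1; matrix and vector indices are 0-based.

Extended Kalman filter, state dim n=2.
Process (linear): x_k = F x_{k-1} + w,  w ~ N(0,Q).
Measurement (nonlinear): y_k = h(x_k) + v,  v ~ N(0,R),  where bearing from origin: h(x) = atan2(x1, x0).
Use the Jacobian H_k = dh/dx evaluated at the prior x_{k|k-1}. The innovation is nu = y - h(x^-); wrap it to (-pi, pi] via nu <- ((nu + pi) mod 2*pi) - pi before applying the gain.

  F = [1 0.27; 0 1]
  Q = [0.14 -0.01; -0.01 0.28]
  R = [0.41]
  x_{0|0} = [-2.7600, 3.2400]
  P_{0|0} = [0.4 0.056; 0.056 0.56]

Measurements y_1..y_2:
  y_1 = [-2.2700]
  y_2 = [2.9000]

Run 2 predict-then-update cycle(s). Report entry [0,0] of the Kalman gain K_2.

step 1: x^-=[-1.8852, 3.2400]  P^-=[0.6111 0.1972; 0.1972 0.8400]  H_jac=[-0.2306 -0.1342]  S=[0.4698]  K=[-0.3562; -0.3367]  nu=[1.9154]  x^+=[-2.5675, 2.5951]  P^+=[0.5514 0.1409; 0.1409 0.7868]
step 2: x^-=[-1.8668, 2.5951]  P^-=[0.8249 0.3433; 0.3433 1.0668]  H_jac=[-0.2539 -0.1827]  S=[0.5306]  K=[-0.5129; -0.5315]  nu=[0.7056]  x^+=[-2.2287, 2.2201]  P^+=[0.6853 0.1986; 0.1986 0.9169]

K[0,0] = -0.5129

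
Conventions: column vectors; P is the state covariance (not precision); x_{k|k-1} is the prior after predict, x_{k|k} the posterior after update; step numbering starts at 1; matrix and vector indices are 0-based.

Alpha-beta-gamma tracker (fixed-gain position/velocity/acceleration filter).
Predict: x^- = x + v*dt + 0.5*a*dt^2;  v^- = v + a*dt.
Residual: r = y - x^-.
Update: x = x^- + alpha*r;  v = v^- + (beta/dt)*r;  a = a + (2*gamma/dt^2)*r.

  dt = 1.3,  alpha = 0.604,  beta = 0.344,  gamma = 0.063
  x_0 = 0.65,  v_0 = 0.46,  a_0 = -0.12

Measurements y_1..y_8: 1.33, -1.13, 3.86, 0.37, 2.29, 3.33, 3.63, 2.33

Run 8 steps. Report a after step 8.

a_post = -0.0452

step 1: x_pred=1.1466  r=0.1834  x^+=1.2574  v^+=0.3525  a^+=-0.1063
step 2: x_pred=1.6258  r=-2.7558  x^+=-0.0387  v^+=-0.5149  a^+=-0.3118
step 3: x_pred=-0.9716  r=4.8316  x^+=1.9467  v^+=0.3583  a^+=0.0484
step 4: x_pred=2.4534  r=-2.0834  x^+=1.1950  v^+=-0.1301  a^+=-0.1069
step 5: x_pred=0.9356  r=1.3544  x^+=1.7537  v^+=0.0894  a^+=-0.0059
step 6: x_pred=1.8648  r=1.4652  x^+=2.7498  v^+=0.4694  a^+=0.1033
step 7: x_pred=3.4473  r=0.1827  x^+=3.5576  v^+=0.6520  a^+=0.1169
step 8: x_pred=4.5041  r=-2.1741  x^+=3.1910  v^+=0.2288  a^+=-0.0452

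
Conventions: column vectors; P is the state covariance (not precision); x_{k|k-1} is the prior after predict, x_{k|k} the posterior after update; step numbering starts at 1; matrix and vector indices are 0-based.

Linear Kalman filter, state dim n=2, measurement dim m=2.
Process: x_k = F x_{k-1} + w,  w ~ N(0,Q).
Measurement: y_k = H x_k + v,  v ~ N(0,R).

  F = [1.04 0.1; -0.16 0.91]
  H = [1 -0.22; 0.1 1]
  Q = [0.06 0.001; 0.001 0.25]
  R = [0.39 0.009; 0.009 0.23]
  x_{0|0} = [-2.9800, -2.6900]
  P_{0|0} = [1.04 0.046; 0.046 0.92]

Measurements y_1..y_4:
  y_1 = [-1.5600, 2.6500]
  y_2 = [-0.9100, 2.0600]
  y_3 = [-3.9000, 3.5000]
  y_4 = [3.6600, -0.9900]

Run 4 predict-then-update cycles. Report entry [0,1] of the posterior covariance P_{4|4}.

step 1: x^-=[-3.3682, -1.9711]  P^-=[1.2036 -0.0455; -0.0455 1.0251]  S=[1.6633 -0.1407; -0.1407 1.2580]  K=[0.7417 0.1424; -0.0952 0.8006]  nu=[1.3746, 4.9579]  x^+=[-1.6425, 1.8671]  P^+=[0.2928 0.0102; 0.0102 0.1823]
step 2: x^-=[-1.5215, 1.9619]  P^-=[0.3806 -0.0217; -0.0217 0.4055]  S=[0.7998 -0.0633; -0.0633 0.6349]  K=[0.4878 0.0745; -0.0890 0.6263]  nu=[1.0431, 0.2502]  x^+=[-0.9941, 2.0258]  P^+=[0.1914 0.0024; 0.0024 0.1430]
step 3: x^-=[-0.8313, 2.0025]  P^-=[0.2690 -0.0156; -0.0156 0.3726]  S=[0.6839 -0.0614; -0.0614 0.6022]  K=[0.4037 0.0598; -0.0882 0.6072]  nu=[-2.6282, 1.5806]  x^+=[-1.7976, 3.1942]  P^+=[0.1583 0.0016; 0.0016 0.1387]
step 4: x^-=[-1.5501, 3.1943]  P^-=[0.2330 -0.0113; -0.0113 0.3685]  S=[0.6457 -0.0598; -0.0598 0.5985]  K=[0.3699 0.0570; -0.0870 0.6050]  nu=[5.9129, -4.0293]  x^+=[0.4070, 0.2423]  P^+=[0.1452 0.0019; 0.0019 0.1382]

P_post[0,1] = 0.0019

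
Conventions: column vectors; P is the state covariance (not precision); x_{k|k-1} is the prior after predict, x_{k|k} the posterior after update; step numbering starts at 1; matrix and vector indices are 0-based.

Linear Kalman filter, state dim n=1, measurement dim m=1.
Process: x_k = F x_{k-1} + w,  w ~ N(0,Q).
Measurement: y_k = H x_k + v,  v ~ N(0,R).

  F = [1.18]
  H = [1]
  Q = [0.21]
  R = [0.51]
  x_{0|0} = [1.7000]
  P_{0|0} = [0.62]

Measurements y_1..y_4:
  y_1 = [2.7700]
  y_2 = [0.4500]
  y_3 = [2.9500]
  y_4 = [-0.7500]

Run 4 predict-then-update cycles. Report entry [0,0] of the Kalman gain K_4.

K[0,0] = 0.5402

step 1: x^-=[2.0060]  P^-=[1.0733]  S=[1.5833]  K=[0.6779]  nu=[0.7640]  x^+=[2.5239]  P^+=[0.3457]
step 2: x^-=[2.9782]  P^-=[0.6914]  S=[1.2014]  K=[0.5755]  nu=[-2.5282]  x^+=[1.5233]  P^+=[0.2935]
step 3: x^-=[1.7974]  P^-=[0.6187]  S=[1.1287]  K=[0.5481]  nu=[1.1526]  x^+=[2.4292]  P^+=[0.2796]
step 4: x^-=[2.8665]  P^-=[0.5992]  S=[1.1092]  K=[0.5402]  nu=[-3.6165]  x^+=[0.9127]  P^+=[0.2755]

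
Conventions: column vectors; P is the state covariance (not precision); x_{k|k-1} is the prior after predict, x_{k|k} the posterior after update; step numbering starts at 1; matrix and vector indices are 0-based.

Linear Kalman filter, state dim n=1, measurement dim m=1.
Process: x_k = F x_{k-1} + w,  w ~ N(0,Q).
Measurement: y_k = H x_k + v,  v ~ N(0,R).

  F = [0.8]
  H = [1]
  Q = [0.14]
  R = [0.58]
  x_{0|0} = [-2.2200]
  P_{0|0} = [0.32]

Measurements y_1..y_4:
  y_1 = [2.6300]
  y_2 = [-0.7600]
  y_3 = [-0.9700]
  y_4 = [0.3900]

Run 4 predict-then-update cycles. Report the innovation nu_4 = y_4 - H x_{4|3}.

innov = [0.7711]

step 1: x^-=[-1.7760]  P^-=[0.3448]  S=[0.9248]  K=[0.3728]  nu=[4.4060]  x^+=[-0.1333]  P^+=[0.2162]
step 2: x^-=[-0.1066]  P^-=[0.2784]  S=[0.8584]  K=[0.3243]  nu=[-0.6534]  x^+=[-0.3185]  P^+=[0.1881]
step 3: x^-=[-0.2548]  P^-=[0.2604]  S=[0.8404]  K=[0.3098]  nu=[-0.7152]  x^+=[-0.4764]  P^+=[0.1797]
step 4: x^-=[-0.3811]  P^-=[0.2550]  S=[0.8350]  K=[0.3054]  nu=[0.7711]  x^+=[-0.1456]  P^+=[0.1771]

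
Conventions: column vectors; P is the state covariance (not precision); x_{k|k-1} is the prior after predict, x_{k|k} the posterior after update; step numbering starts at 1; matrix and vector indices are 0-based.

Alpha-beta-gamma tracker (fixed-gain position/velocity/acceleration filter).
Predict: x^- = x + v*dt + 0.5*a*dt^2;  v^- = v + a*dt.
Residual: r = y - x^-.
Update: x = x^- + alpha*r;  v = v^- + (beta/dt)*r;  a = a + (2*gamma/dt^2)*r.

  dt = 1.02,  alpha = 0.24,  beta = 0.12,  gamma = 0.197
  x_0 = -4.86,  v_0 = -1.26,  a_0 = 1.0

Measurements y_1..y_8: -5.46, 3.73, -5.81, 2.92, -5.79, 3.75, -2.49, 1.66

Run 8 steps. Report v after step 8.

v_post = -20.8946

step 1: x_pred=-5.6250  r=0.1650  x^+=-5.5854  v^+=-0.2206  a^+=1.0625
step 2: x_pred=-5.2577  r=8.9877  x^+=-3.1006  v^+=1.9205  a^+=4.4661
step 3: x_pred=1.1816  r=-6.9916  x^+=-0.4964  v^+=5.6534  a^+=1.8184
step 4: x_pred=6.2160  r=-3.2960  x^+=5.4250  v^+=7.1205  a^+=0.5702
step 5: x_pred=12.9845  r=-18.7745  x^+=8.4786  v^+=5.4933  a^+=-6.5397
step 6: x_pred=10.6798  r=-6.9298  x^+=9.0167  v^+=-1.9925  a^+=-9.1640
step 7: x_pred=2.2172  r=-4.7072  x^+=1.0875  v^+=-11.8936  a^+=-10.9467
step 8: x_pred=-16.7384  r=18.3984  x^+=-12.3228  v^+=-20.8946  a^+=-3.9792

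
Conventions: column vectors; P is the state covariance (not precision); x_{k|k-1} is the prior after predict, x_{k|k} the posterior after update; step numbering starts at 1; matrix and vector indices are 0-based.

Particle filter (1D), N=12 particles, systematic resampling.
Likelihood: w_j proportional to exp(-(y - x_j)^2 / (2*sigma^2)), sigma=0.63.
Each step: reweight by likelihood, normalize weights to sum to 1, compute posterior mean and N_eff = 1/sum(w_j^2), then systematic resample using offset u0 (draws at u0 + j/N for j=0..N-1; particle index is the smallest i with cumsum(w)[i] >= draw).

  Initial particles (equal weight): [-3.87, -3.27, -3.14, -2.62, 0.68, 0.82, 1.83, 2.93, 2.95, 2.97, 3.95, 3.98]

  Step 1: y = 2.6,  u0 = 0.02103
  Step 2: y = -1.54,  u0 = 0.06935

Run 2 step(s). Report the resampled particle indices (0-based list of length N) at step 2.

resampled_idx = [0, 0, 0, 0, 0, 0, 1, 1, 1, 1, 1, 1]

step 1: w=[0.0000, 0.0000, 0.0000, 0.0000, 0.0029, 0.0057, 0.1452, 0.2671, 0.2626, 0.2579, 0.0308, 0.0278]  mean=2.8280  Neff=4.3548  idx=[6, 6, 7, 7, 7, 8, 8, 8, 9, 9, 9, 9]
step 2: w=[0.5000, 0.5000, 0.0000, 0.0000, 0.0000, 0.0000, 0.0000, 0.0000, 0.0000, 0.0000, 0.0000, 0.0000]  mean=1.8301  Neff=2.0003  idx=[0, 0, 0, 0, 0, 0, 1, 1, 1, 1, 1, 1]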